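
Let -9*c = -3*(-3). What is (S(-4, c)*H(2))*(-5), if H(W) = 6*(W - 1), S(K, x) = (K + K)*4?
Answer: 960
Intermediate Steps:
c = -1 (c = -(-1)*(-3)/3 = -⅑*9 = -1)
S(K, x) = 8*K (S(K, x) = (2*K)*4 = 8*K)
H(W) = -6 + 6*W (H(W) = 6*(-1 + W) = -6 + 6*W)
(S(-4, c)*H(2))*(-5) = ((8*(-4))*(-6 + 6*2))*(-5) = -32*(-6 + 12)*(-5) = -32*6*(-5) = -192*(-5) = 960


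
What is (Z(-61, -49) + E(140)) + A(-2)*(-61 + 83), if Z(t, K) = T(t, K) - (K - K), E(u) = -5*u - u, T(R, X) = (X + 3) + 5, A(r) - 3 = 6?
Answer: -683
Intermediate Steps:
A(r) = 9 (A(r) = 3 + 6 = 9)
T(R, X) = 8 + X (T(R, X) = (3 + X) + 5 = 8 + X)
E(u) = -6*u
Z(t, K) = 8 + K (Z(t, K) = (8 + K) - (K - K) = (8 + K) - 1*0 = (8 + K) + 0 = 8 + K)
(Z(-61, -49) + E(140)) + A(-2)*(-61 + 83) = ((8 - 49) - 6*140) + 9*(-61 + 83) = (-41 - 840) + 9*22 = -881 + 198 = -683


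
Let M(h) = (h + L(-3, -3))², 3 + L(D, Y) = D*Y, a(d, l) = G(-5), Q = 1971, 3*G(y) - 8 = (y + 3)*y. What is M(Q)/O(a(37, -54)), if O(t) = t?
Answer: 1302843/2 ≈ 6.5142e+5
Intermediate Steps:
G(y) = 8/3 + y*(3 + y)/3 (G(y) = 8/3 + ((y + 3)*y)/3 = 8/3 + ((3 + y)*y)/3 = 8/3 + (y*(3 + y))/3 = 8/3 + y*(3 + y)/3)
a(d, l) = 6 (a(d, l) = 8/3 - 5 + (⅓)*(-5)² = 8/3 - 5 + (⅓)*25 = 8/3 - 5 + 25/3 = 6)
L(D, Y) = -3 + D*Y
M(h) = (6 + h)² (M(h) = (h + (-3 - 3*(-3)))² = (h + (-3 + 9))² = (h + 6)² = (6 + h)²)
M(Q)/O(a(37, -54)) = (6 + 1971)²/6 = 1977²*(⅙) = 3908529*(⅙) = 1302843/2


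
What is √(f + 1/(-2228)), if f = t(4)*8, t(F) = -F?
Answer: I*√39712429/1114 ≈ 5.6569*I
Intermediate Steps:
f = -32 (f = -1*4*8 = -4*8 = -32)
√(f + 1/(-2228)) = √(-32 + 1/(-2228)) = √(-32 - 1/2228) = √(-71297/2228) = I*√39712429/1114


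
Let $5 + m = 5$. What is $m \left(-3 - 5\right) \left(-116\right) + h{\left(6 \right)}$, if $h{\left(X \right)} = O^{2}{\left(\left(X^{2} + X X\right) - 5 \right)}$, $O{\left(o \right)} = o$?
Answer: $4489$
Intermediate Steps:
$m = 0$ ($m = -5 + 5 = 0$)
$h{\left(X \right)} = \left(-5 + 2 X^{2}\right)^{2}$ ($h{\left(X \right)} = \left(\left(X^{2} + X X\right) - 5\right)^{2} = \left(\left(X^{2} + X^{2}\right) - 5\right)^{2} = \left(2 X^{2} - 5\right)^{2} = \left(-5 + 2 X^{2}\right)^{2}$)
$m \left(-3 - 5\right) \left(-116\right) + h{\left(6 \right)} = 0 \left(-3 - 5\right) \left(-116\right) + \left(-5 + 2 \cdot 6^{2}\right)^{2} = 0 \left(-8\right) \left(-116\right) + \left(-5 + 2 \cdot 36\right)^{2} = 0 \left(-116\right) + \left(-5 + 72\right)^{2} = 0 + 67^{2} = 0 + 4489 = 4489$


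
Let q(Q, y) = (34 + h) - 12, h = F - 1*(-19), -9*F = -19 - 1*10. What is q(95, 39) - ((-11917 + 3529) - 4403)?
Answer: 115517/9 ≈ 12835.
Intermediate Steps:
F = 29/9 (F = -(-19 - 1*10)/9 = -(-19 - 10)/9 = -⅑*(-29) = 29/9 ≈ 3.2222)
h = 200/9 (h = 29/9 - 1*(-19) = 29/9 + 19 = 200/9 ≈ 22.222)
q(Q, y) = 398/9 (q(Q, y) = (34 + 200/9) - 12 = 506/9 - 12 = 398/9)
q(95, 39) - ((-11917 + 3529) - 4403) = 398/9 - ((-11917 + 3529) - 4403) = 398/9 - (-8388 - 4403) = 398/9 - 1*(-12791) = 398/9 + 12791 = 115517/9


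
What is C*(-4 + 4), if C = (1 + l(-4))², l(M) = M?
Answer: 0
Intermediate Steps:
C = 9 (C = (1 - 4)² = (-3)² = 9)
C*(-4 + 4) = 9*(-4 + 4) = 9*0 = 0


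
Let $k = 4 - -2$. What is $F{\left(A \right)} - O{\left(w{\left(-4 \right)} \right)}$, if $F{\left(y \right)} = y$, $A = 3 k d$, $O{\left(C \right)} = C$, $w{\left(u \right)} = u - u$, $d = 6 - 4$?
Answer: $36$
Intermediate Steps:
$k = 6$ ($k = 4 + 2 = 6$)
$d = 2$
$w{\left(u \right)} = 0$
$A = 36$ ($A = 3 \cdot 6 \cdot 2 = 18 \cdot 2 = 36$)
$F{\left(A \right)} - O{\left(w{\left(-4 \right)} \right)} = 36 - 0 = 36 + 0 = 36$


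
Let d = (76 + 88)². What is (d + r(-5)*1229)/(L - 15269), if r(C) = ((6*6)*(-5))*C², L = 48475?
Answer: -2751802/16603 ≈ -165.74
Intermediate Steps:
d = 26896 (d = 164² = 26896)
r(C) = -180*C² (r(C) = (36*(-5))*C² = -180*C²)
(d + r(-5)*1229)/(L - 15269) = (26896 - 180*(-5)²*1229)/(48475 - 15269) = (26896 - 180*25*1229)/33206 = (26896 - 4500*1229)*(1/33206) = (26896 - 5530500)*(1/33206) = -5503604*1/33206 = -2751802/16603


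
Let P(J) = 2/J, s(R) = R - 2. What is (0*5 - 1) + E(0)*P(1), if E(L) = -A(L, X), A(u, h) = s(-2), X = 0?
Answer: 7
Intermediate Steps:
s(R) = -2 + R
A(u, h) = -4 (A(u, h) = -2 - 2 = -4)
E(L) = 4 (E(L) = -1*(-4) = 4)
(0*5 - 1) + E(0)*P(1) = (0*5 - 1) + 4*(2/1) = (0 - 1) + 4*(2*1) = -1 + 4*2 = -1 + 8 = 7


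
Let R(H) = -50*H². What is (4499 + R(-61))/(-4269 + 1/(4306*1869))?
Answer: 1461106834614/34356544865 ≈ 42.528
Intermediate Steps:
(4499 + R(-61))/(-4269 + 1/(4306*1869)) = (4499 - 50*(-61)²)/(-4269 + 1/(4306*1869)) = (4499 - 50*3721)/(-4269 + (1/4306)*(1/1869)) = (4499 - 186050)/(-4269 + 1/8047914) = -181551/(-34356544865/8047914) = -181551*(-8047914/34356544865) = 1461106834614/34356544865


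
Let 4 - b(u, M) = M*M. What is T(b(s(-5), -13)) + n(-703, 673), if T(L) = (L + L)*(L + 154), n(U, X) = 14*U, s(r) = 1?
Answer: -6212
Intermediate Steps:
b(u, M) = 4 - M² (b(u, M) = 4 - M*M = 4 - M²)
T(L) = 2*L*(154 + L) (T(L) = (2*L)*(154 + L) = 2*L*(154 + L))
T(b(s(-5), -13)) + n(-703, 673) = 2*(4 - 1*(-13)²)*(154 + (4 - 1*(-13)²)) + 14*(-703) = 2*(4 - 1*169)*(154 + (4 - 1*169)) - 9842 = 2*(4 - 169)*(154 + (4 - 169)) - 9842 = 2*(-165)*(154 - 165) - 9842 = 2*(-165)*(-11) - 9842 = 3630 - 9842 = -6212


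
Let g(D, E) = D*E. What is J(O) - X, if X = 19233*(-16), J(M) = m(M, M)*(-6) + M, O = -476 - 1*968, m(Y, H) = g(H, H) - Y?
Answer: -12213196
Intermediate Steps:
m(Y, H) = H² - Y (m(Y, H) = H*H - Y = H² - Y)
O = -1444 (O = -476 - 968 = -1444)
J(M) = -6*M² + 7*M (J(M) = (M² - M)*(-6) + M = (-6*M² + 6*M) + M = -6*M² + 7*M)
X = -307728
J(O) - X = -1444*(7 - 6*(-1444)) - 1*(-307728) = -1444*(7 + 8664) + 307728 = -1444*8671 + 307728 = -12520924 + 307728 = -12213196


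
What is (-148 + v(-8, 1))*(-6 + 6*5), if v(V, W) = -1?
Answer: -3576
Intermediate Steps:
(-148 + v(-8, 1))*(-6 + 6*5) = (-148 - 1)*(-6 + 6*5) = -149*(-6 + 30) = -149*24 = -3576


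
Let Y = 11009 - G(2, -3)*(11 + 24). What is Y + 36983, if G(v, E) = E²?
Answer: 47677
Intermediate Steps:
Y = 10694 (Y = 11009 - (-3)²*(11 + 24) = 11009 - 9*35 = 11009 - 1*315 = 11009 - 315 = 10694)
Y + 36983 = 10694 + 36983 = 47677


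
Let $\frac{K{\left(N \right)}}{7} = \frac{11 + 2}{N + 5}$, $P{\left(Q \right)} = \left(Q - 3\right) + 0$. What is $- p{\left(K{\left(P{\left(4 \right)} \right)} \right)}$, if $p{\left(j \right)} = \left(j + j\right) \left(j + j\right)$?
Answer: $- \frac{8281}{9} \approx -920.11$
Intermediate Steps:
$P{\left(Q \right)} = -3 + Q$ ($P{\left(Q \right)} = \left(-3 + Q\right) + 0 = -3 + Q$)
$K{\left(N \right)} = \frac{91}{5 + N}$ ($K{\left(N \right)} = 7 \frac{11 + 2}{N + 5} = 7 \frac{13}{5 + N} = \frac{91}{5 + N}$)
$p{\left(j \right)} = 4 j^{2}$ ($p{\left(j \right)} = 2 j 2 j = 4 j^{2}$)
$- p{\left(K{\left(P{\left(4 \right)} \right)} \right)} = - 4 \left(\frac{91}{5 + \left(-3 + 4\right)}\right)^{2} = - 4 \left(\frac{91}{5 + 1}\right)^{2} = - 4 \left(\frac{91}{6}\right)^{2} = - \frac{4 \cdot 8281}{36} = \left(-1\right) \frac{8281}{9} = - \frac{8281}{9}$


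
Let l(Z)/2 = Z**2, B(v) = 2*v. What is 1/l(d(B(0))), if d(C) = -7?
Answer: 1/98 ≈ 0.010204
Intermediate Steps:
l(Z) = 2*Z**2
1/l(d(B(0))) = 1/(2*(-7)**2) = 1/(2*49) = 1/98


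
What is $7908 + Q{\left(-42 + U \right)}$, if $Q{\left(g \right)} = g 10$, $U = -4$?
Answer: $7448$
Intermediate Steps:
$Q{\left(g \right)} = 10 g$
$7908 + Q{\left(-42 + U \right)} = 7908 + 10 \left(-42 - 4\right) = 7908 + 10 \left(-46\right) = 7908 - 460 = 7448$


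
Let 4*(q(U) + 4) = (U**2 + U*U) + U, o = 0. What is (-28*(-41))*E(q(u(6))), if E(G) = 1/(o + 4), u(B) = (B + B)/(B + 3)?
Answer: 287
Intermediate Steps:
u(B) = 2*B/(3 + B) (u(B) = (2*B)/(3 + B) = 2*B/(3 + B))
q(U) = -4 + U**2/2 + U/4 (q(U) = -4 + ((U**2 + U*U) + U)/4 = -4 + ((U**2 + U**2) + U)/4 = -4 + (2*U**2 + U)/4 = -4 + (U + 2*U**2)/4 = -4 + (U**2/2 + U/4) = -4 + U**2/2 + U/4)
E(G) = 1/4 (E(G) = 1/(0 + 4) = 1/4)
(-28*(-41))*E(q(u(6))) = -28*(-41)*(1/4) = 1148*(1/4) = 287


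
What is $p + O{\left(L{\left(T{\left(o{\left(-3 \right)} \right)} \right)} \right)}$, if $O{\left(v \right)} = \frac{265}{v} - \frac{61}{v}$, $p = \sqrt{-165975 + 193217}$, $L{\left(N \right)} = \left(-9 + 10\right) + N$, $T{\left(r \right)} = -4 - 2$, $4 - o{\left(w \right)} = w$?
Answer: $- \frac{204}{5} + \sqrt{27242} \approx 124.25$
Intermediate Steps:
$o{\left(w \right)} = 4 - w$
$T{\left(r \right)} = -6$ ($T{\left(r \right)} = -4 - 2 = -6$)
$L{\left(N \right)} = 1 + N$
$p = \sqrt{27242} \approx 165.05$
$O{\left(v \right)} = \frac{204}{v}$
$p + O{\left(L{\left(T{\left(o{\left(-3 \right)} \right)} \right)} \right)} = \sqrt{27242} + \frac{204}{1 - 6} = \sqrt{27242} + \frac{204}{-5} = \sqrt{27242} + 204 \left(- \frac{1}{5}\right) = \sqrt{27242} - \frac{204}{5} = - \frac{204}{5} + \sqrt{27242}$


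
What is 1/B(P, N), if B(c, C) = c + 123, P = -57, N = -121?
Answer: 1/66 ≈ 0.015152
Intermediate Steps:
B(c, C) = 123 + c
1/B(P, N) = 1/(123 - 57) = 1/66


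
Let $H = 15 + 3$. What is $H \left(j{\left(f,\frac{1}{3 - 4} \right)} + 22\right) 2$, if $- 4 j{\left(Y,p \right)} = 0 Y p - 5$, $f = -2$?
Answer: $837$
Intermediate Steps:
$H = 18$
$j{\left(Y,p \right)} = \frac{5}{4}$ ($j{\left(Y,p \right)} = - \frac{0 Y p - 5}{4} = - \frac{0 p - 5}{4} = - \frac{0 - 5}{4} = \left(- \frac{1}{4}\right) \left(-5\right) = \frac{5}{4}$)
$H \left(j{\left(f,\frac{1}{3 - 4} \right)} + 22\right) 2 = 18 \left(\frac{5}{4} + 22\right) 2 = 18 \cdot \frac{93}{4} \cdot 2 = 18 \cdot \frac{93}{2} = 837$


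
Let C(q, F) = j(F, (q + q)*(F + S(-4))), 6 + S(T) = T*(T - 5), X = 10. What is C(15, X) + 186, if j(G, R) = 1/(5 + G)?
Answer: 2791/15 ≈ 186.07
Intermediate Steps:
S(T) = -6 + T*(-5 + T) (S(T) = -6 + T*(T - 5) = -6 + T*(-5 + T))
C(q, F) = 1/(5 + F)
C(15, X) + 186 = 1/(5 + 10) + 186 = 1/15 + 186 = 2791/15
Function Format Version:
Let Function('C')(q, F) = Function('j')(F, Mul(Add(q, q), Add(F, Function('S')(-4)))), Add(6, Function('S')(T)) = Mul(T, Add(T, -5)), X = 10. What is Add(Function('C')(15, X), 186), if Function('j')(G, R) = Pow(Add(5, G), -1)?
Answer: Rational(2791, 15) ≈ 186.07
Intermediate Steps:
Function('S')(T) = Add(-6, Mul(T, Add(-5, T))) (Function('S')(T) = Add(-6, Mul(T, Add(T, -5))) = Add(-6, Mul(T, Add(-5, T))))
Function('C')(q, F) = Pow(Add(5, F), -1)
Add(Function('C')(15, X), 186) = Add(Pow(Add(5, 10), -1), 186) = Add(Pow(15, -1), 186) = Add(Rational(1, 15), 186) = Rational(2791, 15)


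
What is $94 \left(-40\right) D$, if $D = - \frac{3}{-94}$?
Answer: $-120$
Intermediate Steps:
$D = \frac{3}{94}$ ($D = \left(-3\right) \left(- \frac{1}{94}\right) = \frac{3}{94} \approx 0.031915$)
$94 \left(-40\right) D = 94 \left(-40\right) \frac{3}{94} = \left(-3760\right) \frac{3}{94} = -120$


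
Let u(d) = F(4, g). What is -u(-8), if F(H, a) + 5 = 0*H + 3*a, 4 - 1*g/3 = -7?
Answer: -94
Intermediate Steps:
g = 33 (g = 12 - 3*(-7) = 12 + 21 = 33)
F(H, a) = -5 + 3*a (F(H, a) = -5 + (0*H + 3*a) = -5 + (0 + 3*a) = -5 + 3*a)
u(d) = 94 (u(d) = -5 + 3*33 = -5 + 99 = 94)
-u(-8) = -1*94 = -94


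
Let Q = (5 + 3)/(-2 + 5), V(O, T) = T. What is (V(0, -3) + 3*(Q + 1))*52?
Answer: 416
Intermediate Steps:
Q = 8/3 ≈ 2.6667
(V(0, -3) + 3*(Q + 1))*52 = (-3 + 3*(8/3 + 1))*52 = (-3 + 3*(11/3))*52 = (-3 + 11)*52 = 8*52 = 416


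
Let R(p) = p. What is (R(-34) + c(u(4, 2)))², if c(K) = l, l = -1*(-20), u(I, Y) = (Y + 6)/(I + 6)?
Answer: 196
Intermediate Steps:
u(I, Y) = (6 + Y)/(6 + I)
l = 20
c(K) = 20
(R(-34) + c(u(4, 2)))² = (-34 + 20)² = (-14)² = 196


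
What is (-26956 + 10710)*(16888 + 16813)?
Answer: -547506446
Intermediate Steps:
(-26956 + 10710)*(16888 + 16813) = -16246*33701 = -547506446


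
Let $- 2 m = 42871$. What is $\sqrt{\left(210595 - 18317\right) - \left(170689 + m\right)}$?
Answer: $\frac{3 \sqrt{19122}}{2} \approx 207.42$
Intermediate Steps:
$m = - \frac{42871}{2}$ ($m = \left(- \frac{1}{2}\right) 42871 = - \frac{42871}{2} \approx -21436.0$)
$\sqrt{\left(210595 - 18317\right) - \left(170689 + m\right)} = \sqrt{\left(210595 - 18317\right) - \frac{298507}{2}} = \sqrt{192278 + \left(-170689 + \frac{42871}{2}\right)} = \sqrt{192278 - \frac{298507}{2}} = \sqrt{\frac{86049}{2}} = \frac{3 \sqrt{19122}}{2}$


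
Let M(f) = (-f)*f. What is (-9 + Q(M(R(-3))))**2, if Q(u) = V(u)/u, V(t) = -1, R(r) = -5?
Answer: 50176/625 ≈ 80.282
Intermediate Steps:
M(f) = -f**2
Q(u) = -1/u
(-9 + Q(M(R(-3))))**2 = (-9 - 1/((-1*(-5)**2)))**2 = (-9 - 1/((-1*25)))**2 = (-9 - 1/(-25))**2 = (-9 - 1*(-1/25))**2 = (-9 + 1/25)**2 = (-224/25)**2 = 50176/625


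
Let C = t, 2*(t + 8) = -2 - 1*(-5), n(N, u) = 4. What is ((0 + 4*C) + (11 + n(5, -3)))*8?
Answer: -88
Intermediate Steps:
t = -13/2 (t = -8 + (-2 - 1*(-5))/2 = -8 + (-2 + 5)/2 = -8 + (1/2)*3 = -8 + 3/2 = -13/2 ≈ -6.5000)
C = -13/2 ≈ -6.5000
((0 + 4*C) + (11 + n(5, -3)))*8 = ((0 + 4*(-13/2)) + (11 + 4))*8 = ((0 - 26) + 15)*8 = (-26 + 15)*8 = -11*8 = -88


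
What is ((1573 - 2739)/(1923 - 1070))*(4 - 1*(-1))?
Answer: -5830/853 ≈ -6.8347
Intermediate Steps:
((1573 - 2739)/(1923 - 1070))*(4 - 1*(-1)) = (-1166/853)*(4 + 1) = -1166*1/853*5 = -1166/853*5 = -5830/853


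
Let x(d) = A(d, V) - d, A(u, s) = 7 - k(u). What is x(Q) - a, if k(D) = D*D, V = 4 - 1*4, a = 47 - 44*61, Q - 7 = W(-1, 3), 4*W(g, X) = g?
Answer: 41467/16 ≈ 2591.7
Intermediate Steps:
W(g, X) = g/4
Q = 27/4 (Q = 7 + (1/4)*(-1) = 7 - 1/4 = 27/4 ≈ 6.7500)
a = -2637 (a = 47 - 2684 = -2637)
V = 0 (V = 4 - 4 = 0)
k(D) = D**2
A(u, s) = 7 - u**2
x(d) = 7 - d - d**2 (x(d) = (7 - d**2) - d = 7 - d - d**2)
x(Q) - a = (7 - 1*27/4 - (27/4)**2) - 1*(-2637) = (7 - 27/4 - 1*729/16) + 2637 = (7 - 27/4 - 729/16) + 2637 = -725/16 + 2637 = 41467/16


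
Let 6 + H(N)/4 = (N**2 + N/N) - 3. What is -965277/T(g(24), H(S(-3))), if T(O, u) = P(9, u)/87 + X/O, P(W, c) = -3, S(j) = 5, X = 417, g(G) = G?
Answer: -8294232/149 ≈ -55666.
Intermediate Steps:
H(N) = -32 + 4*N**2 (H(N) = -24 + 4*((N**2 + N/N) - 3) = -24 + 4*((N**2 + 1) - 3) = -24 + 4*((1 + N**2) - 3) = -24 + 4*(-2 + N**2) = -24 + (-8 + 4*N**2) = -32 + 4*N**2)
T(O, u) = -1/29 + 417/O (T(O, u) = -3/87 + 417/O = -3*1/87 + 417/O = -1/29 + 417/O)
-965277/T(g(24), H(S(-3))) = -965277*696/(12093 - 1*24) = -965277*696/(12093 - 24) = -965277/((1/29)*(1/24)*12069) = -965277/4023/232 = -965277*232/4023 = -8294232/149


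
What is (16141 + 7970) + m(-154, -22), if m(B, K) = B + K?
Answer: 23935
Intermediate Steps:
(16141 + 7970) + m(-154, -22) = (16141 + 7970) + (-154 - 22) = 24111 - 176 = 23935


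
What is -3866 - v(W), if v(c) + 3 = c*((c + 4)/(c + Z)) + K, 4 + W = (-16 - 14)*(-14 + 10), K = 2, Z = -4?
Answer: -27925/7 ≈ -3989.3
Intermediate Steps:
W = 116 (W = -4 + (-16 - 14)*(-14 + 10) = -4 - 30*(-4) = -4 + 120 = 116)
v(c) = -1 + c*(4 + c)/(-4 + c) (v(c) = -3 + (c*((c + 4)/(c - 4)) + 2) = -3 + (c*((4 + c)/(-4 + c)) + 2) = -3 + (c*(4 + c)/(-4 + c) + 2) = -3 + (2 + c*(4 + c)/(-4 + c)) = -1 + c*(4 + c)/(-4 + c))
-3866 - v(W) = -3866 - (4 + 116² + 3*116)/(-4 + 116) = -3866 - (4 + 13456 + 348)/112 = -3866 - 13808/112 = -3866 - 1*863/7 = -3866 - 863/7 = -27925/7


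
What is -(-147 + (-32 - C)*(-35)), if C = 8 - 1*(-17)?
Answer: -1848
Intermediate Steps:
C = 25 (C = 8 + 17 = 25)
-(-147 + (-32 - C)*(-35)) = -(-147 + (-32 - 1*25)*(-35)) = -(-147 + (-32 - 25)*(-35)) = -(-147 - 57*(-35)) = -(-147 + 1995) = -1*1848 = -1848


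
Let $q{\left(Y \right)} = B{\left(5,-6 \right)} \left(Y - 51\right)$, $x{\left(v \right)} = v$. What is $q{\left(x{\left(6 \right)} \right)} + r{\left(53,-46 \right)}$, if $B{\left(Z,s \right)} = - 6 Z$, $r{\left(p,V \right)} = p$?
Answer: $1403$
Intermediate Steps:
$q{\left(Y \right)} = 1530 - 30 Y$ ($q{\left(Y \right)} = \left(-6\right) 5 \left(Y - 51\right) = - 30 \left(-51 + Y\right) = 1530 - 30 Y$)
$q{\left(x{\left(6 \right)} \right)} + r{\left(53,-46 \right)} = \left(1530 - 180\right) + 53 = 1350 + 53 = 1403$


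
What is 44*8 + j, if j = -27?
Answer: 325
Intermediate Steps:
44*8 + j = 44*8 - 27 = 352 - 27 = 325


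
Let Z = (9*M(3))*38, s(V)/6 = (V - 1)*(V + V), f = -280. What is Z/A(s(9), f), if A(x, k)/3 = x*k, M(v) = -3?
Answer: 19/13440 ≈ 0.0014137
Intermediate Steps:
s(V) = 12*V*(-1 + V) (s(V) = 6*((V - 1)*(V + V)) = 6*((-1 + V)*(2*V)) = 6*(2*V*(-1 + V)) = 12*V*(-1 + V))
A(x, k) = 3*k*x (A(x, k) = 3*(x*k) = 3*(k*x) = 3*k*x)
Z = -1026 (Z = (9*(-3))*38 = -27*38 = -1026)
Z/A(s(9), f) = -1026*(-1/(90720*(-1 + 9))) = -1026/(3*(-280)*(12*9*8)) = -1026/(3*(-280)*864) = -1026/(-725760) = -1026*(-1/725760) = 19/13440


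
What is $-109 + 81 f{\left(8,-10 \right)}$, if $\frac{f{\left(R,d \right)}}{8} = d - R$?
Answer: $-11773$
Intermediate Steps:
$f{\left(R,d \right)} = - 8 R + 8 d$ ($f{\left(R,d \right)} = 8 \left(d - R\right) = - 8 R + 8 d$)
$-109 + 81 f{\left(8,-10 \right)} = -109 + 81 \left(\left(-8\right) 8 + 8 \left(-10\right)\right) = -109 + 81 \left(-64 - 80\right) = -109 + 81 \left(-144\right) = -109 - 11664 = -11773$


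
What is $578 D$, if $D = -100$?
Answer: $-57800$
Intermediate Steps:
$578 D = 578 \left(-100\right) = -57800$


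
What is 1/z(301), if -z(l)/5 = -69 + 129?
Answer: -1/300 ≈ -0.0033333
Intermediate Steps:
z(l) = -300 (z(l) = -5*(-69 + 129) = -5*60 = -300)
1/z(301) = 1/(-300) = -1/300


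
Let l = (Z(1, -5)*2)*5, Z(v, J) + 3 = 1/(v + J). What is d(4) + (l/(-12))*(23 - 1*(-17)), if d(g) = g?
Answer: 337/3 ≈ 112.33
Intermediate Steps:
Z(v, J) = -3 + 1/(J + v) (Z(v, J) = -3 + 1/(v + J) = -3 + 1/(J + v))
l = -65/2 (l = (((1 - 3*(-5) - 3*1)/(-5 + 1))*2)*5 = (((1 + 15 - 3)/(-4))*2)*5 = (-¼*13*2)*5 = -13/4*2*5 = -13/2*5 = -65/2 ≈ -32.500)
d(4) + (l/(-12))*(23 - 1*(-17)) = 4 + (-65/2/(-12))*(23 - 1*(-17)) = 4 + (-65/2*(-1/12))*(23 + 17) = 4 + (65/24)*40 = 4 + 325/3 = 337/3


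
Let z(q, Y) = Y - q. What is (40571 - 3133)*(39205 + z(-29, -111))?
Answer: 1464686874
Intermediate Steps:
(40571 - 3133)*(39205 + z(-29, -111)) = (40571 - 3133)*(39205 + (-111 - 1*(-29))) = 37438*(39205 + (-111 + 29)) = 37438*(39205 - 82) = 37438*39123 = 1464686874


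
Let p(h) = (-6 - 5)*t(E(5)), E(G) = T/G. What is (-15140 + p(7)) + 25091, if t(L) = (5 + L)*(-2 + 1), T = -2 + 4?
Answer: 50052/5 ≈ 10010.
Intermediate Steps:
T = 2
E(G) = 2/G
t(L) = -5 - L (t(L) = (5 + L)*(-1) = -5 - L)
p(h) = 297/5 (p(h) = (-6 - 5)*(-5 - 2/5) = -11*(-5 - 2/5) = -11*(-27/5) = 297/5)
(-15140 + p(7)) + 25091 = (-15140 + 297/5) + 25091 = -75403/5 + 25091 = 50052/5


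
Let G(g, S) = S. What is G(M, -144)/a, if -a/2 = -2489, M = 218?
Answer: -72/2489 ≈ -0.028927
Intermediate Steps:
a = 4978 (a = -2*(-2489) = 4978)
G(M, -144)/a = -144/4978 = -144*1/4978 = -72/2489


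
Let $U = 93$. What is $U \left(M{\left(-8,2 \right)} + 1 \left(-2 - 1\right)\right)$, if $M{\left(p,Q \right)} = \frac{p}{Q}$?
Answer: $-651$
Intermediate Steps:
$U \left(M{\left(-8,2 \right)} + 1 \left(-2 - 1\right)\right) = 93 \left(- \frac{8}{2} + 1 \left(-2 - 1\right)\right) = 93 \left(\left(-8\right) \frac{1}{2} + 1 \left(-3\right)\right) = 93 \left(-4 - 3\right) = 93 \left(-7\right) = -651$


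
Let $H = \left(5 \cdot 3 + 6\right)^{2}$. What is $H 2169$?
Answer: $956529$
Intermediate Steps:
$H = 441$ ($H = \left(15 + 6\right)^{2} = 21^{2} = 441$)
$H 2169 = 441 \cdot 2169 = 956529$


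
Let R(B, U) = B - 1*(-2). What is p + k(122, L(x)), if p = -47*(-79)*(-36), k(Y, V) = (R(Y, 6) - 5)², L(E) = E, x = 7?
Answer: -119507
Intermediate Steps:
R(B, U) = 2 + B (R(B, U) = B + 2 = 2 + B)
k(Y, V) = (-3 + Y)² (k(Y, V) = ((2 + Y) - 5)² = (-3 + Y)²)
p = -133668 (p = 3713*(-36) = -133668)
p + k(122, L(x)) = -133668 + (-3 + 122)² = -133668 + 119² = -133668 + 14161 = -119507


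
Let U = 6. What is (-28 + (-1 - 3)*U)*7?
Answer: -364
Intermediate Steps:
(-28 + (-1 - 3)*U)*7 = (-28 + (-1 - 3)*6)*7 = (-28 - 4*6)*7 = (-28 - 24)*7 = -52*7 = -364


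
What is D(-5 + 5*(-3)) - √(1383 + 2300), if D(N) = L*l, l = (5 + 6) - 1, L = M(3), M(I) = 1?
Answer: 10 - √3683 ≈ -50.688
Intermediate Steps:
L = 1
l = 10 (l = 11 - 1 = 10)
D(N) = 10 (D(N) = 1*10 = 10)
D(-5 + 5*(-3)) - √(1383 + 2300) = 10 - √(1383 + 2300) = 10 - √3683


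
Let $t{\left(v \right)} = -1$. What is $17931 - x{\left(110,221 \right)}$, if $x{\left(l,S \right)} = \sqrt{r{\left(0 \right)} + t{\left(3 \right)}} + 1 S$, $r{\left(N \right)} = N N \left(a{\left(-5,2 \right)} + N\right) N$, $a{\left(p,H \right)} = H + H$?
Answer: $17710 - i \approx 17710.0 - 1.0 i$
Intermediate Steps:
$a{\left(p,H \right)} = 2 H$
$r{\left(N \right)} = N^{3} \left(4 + N\right)$ ($r{\left(N \right)} = N N \left(2 \cdot 2 + N\right) N = N N \left(4 + N\right) N = N^{2} \left(4 + N\right) N = N^{3} \left(4 + N\right)$)
$x{\left(l,S \right)} = i + S$ ($x{\left(l,S \right)} = \sqrt{0^{3} \left(4 + 0\right) - 1} + 1 S = \sqrt{0 \cdot 4 - 1} + S = \sqrt{0 - 1} + S = \sqrt{-1} + S = i + S$)
$17931 - x{\left(110,221 \right)} = 17931 - \left(i + 221\right) = 17931 - \left(221 + i\right) = 17710 - i$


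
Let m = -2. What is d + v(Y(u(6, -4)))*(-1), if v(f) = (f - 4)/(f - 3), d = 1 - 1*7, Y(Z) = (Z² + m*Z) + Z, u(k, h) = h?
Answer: -118/17 ≈ -6.9412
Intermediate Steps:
Y(Z) = Z² - Z (Y(Z) = (Z² - 2*Z) + Z = Z² - Z)
d = -6 (d = 1 - 7 = -6)
v(f) = (-4 + f)/(-3 + f)
d + v(Y(u(6, -4)))*(-1) = -6 + ((-4 - 4*(-1 - 4))/(-3 - 4*(-1 - 4)))*(-1) = -6 + ((-4 - 4*(-5))/(-3 - 4*(-5)))*(-1) = -6 + ((-4 + 20)/(-3 + 20))*(-1) = -6 + (16/17)*(-1) = -6 - 16/17 = -118/17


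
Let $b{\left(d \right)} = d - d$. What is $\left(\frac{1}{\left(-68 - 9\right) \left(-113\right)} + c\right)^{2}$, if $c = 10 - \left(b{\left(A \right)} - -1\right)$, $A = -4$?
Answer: $\frac{6132456100}{75707401} \approx 81.002$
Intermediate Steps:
$b{\left(d \right)} = 0$
$c = 9$ ($c = 10 - \left(0 - -1\right) = 10 - \left(0 + 1\right) = 10 - 1 = 9$)
$\left(\frac{1}{\left(-68 - 9\right) \left(-113\right)} + c\right)^{2} = \left(\frac{1}{\left(-68 - 9\right) \left(-113\right)} + 9\right)^{2} = \left(\frac{1}{-77} \left(- \frac{1}{113}\right) + 9\right)^{2} = \left(\left(- \frac{1}{77}\right) \left(- \frac{1}{113}\right) + 9\right)^{2} = \left(\frac{1}{8701} + 9\right)^{2} = \left(\frac{78310}{8701}\right)^{2} = \frac{6132456100}{75707401}$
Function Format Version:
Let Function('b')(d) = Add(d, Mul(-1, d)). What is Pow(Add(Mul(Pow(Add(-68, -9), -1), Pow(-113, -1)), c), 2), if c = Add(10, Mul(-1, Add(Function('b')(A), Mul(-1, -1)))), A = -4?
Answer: Rational(6132456100, 75707401) ≈ 81.002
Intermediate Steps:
Function('b')(d) = 0
c = 9 (c = Add(10, Mul(-1, Add(0, Mul(-1, -1)))) = Add(10, Mul(-1, Add(0, 1))) = Add(10, Mul(-1, 1)) = Add(10, -1) = 9)
Pow(Add(Mul(Pow(Add(-68, -9), -1), Pow(-113, -1)), c), 2) = Pow(Add(Mul(Pow(Add(-68, -9), -1), Pow(-113, -1)), 9), 2) = Pow(Add(Mul(Pow(-77, -1), Rational(-1, 113)), 9), 2) = Pow(Add(Mul(Rational(-1, 77), Rational(-1, 113)), 9), 2) = Pow(Add(Rational(1, 8701), 9), 2) = Pow(Rational(78310, 8701), 2) = Rational(6132456100, 75707401)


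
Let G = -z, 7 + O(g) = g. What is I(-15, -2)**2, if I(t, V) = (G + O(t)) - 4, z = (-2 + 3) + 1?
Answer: 784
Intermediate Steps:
O(g) = -7 + g
z = 2 (z = 1 + 1 = 2)
G = -2 (G = -1*2 = -2)
I(t, V) = -13 + t (I(t, V) = (-2 + (-7 + t)) - 4 = (-9 + t) - 4 = -13 + t)
I(-15, -2)**2 = (-13 - 15)**2 = (-28)**2 = 784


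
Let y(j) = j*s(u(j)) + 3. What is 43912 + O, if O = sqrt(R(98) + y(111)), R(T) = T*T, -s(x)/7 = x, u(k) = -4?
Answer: 43912 + sqrt(12715) ≈ 44025.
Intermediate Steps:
s(x) = -7*x
y(j) = 3 + 28*j (y(j) = j*(-7*(-4)) + 3 = j*28 + 3 = 28*j + 3 = 3 + 28*j)
R(T) = T**2
O = sqrt(12715) (O = sqrt(98**2 + (3 + 28*111)) = sqrt(9604 + (3 + 3108)) = sqrt(9604 + 3111) = sqrt(12715) ≈ 112.76)
43912 + O = 43912 + sqrt(12715)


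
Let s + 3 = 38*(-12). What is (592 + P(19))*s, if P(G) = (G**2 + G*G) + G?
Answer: -611847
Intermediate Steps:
s = -459 (s = -3 + 38*(-12) = -3 - 456 = -459)
P(G) = G + 2*G**2 (P(G) = (G**2 + G**2) + G = 2*G**2 + G = G + 2*G**2)
(592 + P(19))*s = (592 + 19*(1 + 2*19))*(-459) = (592 + 19*(1 + 38))*(-459) = (592 + 19*39)*(-459) = (592 + 741)*(-459) = 1333*(-459) = -611847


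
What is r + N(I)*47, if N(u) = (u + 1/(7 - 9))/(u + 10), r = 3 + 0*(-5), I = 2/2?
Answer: 113/22 ≈ 5.1364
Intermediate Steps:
I = 1 (I = 2*(½) = 1)
r = 3 (r = 3 + 0 = 3)
N(u) = (-½ + u)/(10 + u) (N(u) = (u + 1/(-2))/(10 + u) = (u - ½)/(10 + u) = (-½ + u)/(10 + u))
r + N(I)*47 = 3 + ((-½ + 1)/(10 + 1))*47 = 3 + ((½)/11)*47 = 3 + ((1/11)*(½))*47 = 3 + (1/22)*47 = 3 + 47/22 = 113/22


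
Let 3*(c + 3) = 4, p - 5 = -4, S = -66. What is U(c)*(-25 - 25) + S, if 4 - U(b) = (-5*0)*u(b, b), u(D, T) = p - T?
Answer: -266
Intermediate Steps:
p = 1 (p = 5 - 4 = 1)
c = -5/3 (c = -3 + (1/3)*4 = -3 + 4/3 = -5/3 ≈ -1.6667)
u(D, T) = 1 - T
U(b) = 4 (U(b) = 4 - (-5*0)*(1 - b) = 4 - 0*(1 - b) = 4 - 1*0 = 4 + 0 = 4)
U(c)*(-25 - 25) + S = 4*(-25 - 25) - 66 = 4*(-50) - 66 = -200 - 66 = -266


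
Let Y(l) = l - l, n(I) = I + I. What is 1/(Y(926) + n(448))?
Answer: 1/896 ≈ 0.0011161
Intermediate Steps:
n(I) = 2*I
Y(l) = 0
1/(Y(926) + n(448)) = 1/(0 + 2*448) = 1/(0 + 896) = 1/896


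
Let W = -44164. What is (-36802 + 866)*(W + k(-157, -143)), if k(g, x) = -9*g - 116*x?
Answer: 940193568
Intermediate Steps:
k(g, x) = -116*x - 9*g
(-36802 + 866)*(W + k(-157, -143)) = (-36802 + 866)*(-44164 + (-116*(-143) - 9*(-157))) = -35936*(-44164 + (16588 + 1413)) = -35936*(-44164 + 18001) = -35936*(-26163) = 940193568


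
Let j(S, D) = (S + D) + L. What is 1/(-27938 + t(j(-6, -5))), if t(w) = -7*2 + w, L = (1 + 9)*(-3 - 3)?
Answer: -1/28023 ≈ -3.5685e-5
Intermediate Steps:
L = -60 (L = 10*(-6) = -60)
j(S, D) = -60 + D + S (j(S, D) = (S + D) - 60 = (D + S) - 60 = -60 + D + S)
t(w) = -14 + w
1/(-27938 + t(j(-6, -5))) = 1/(-27938 + (-14 + (-60 - 5 - 6))) = 1/(-27938 + (-14 - 71)) = 1/(-27938 - 85) = 1/(-28023) = -1/28023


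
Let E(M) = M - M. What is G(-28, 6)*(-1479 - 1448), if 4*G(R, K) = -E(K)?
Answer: 0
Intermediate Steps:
E(M) = 0
G(R, K) = 0 (G(R, K) = (-1*0)/4 = (1/4)*0 = 0)
G(-28, 6)*(-1479 - 1448) = 0*(-1479 - 1448) = 0*(-2927) = 0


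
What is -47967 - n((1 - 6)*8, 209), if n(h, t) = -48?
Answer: -47919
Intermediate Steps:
-47967 - n((1 - 6)*8, 209) = -47967 - 1*(-48) = -47967 + 48 = -47919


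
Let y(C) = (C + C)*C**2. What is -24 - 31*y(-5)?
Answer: 7726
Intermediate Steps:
y(C) = 2*C**3 (y(C) = (2*C)*C**2 = 2*C**3)
-24 - 31*y(-5) = -24 - 62*(-5)**3 = -24 - 62*(-125) = -24 - 31*(-250) = -24 + 7750 = 7726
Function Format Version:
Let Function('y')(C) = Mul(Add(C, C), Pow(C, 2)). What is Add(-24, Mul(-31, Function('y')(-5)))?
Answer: 7726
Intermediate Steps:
Function('y')(C) = Mul(2, Pow(C, 3)) (Function('y')(C) = Mul(Mul(2, C), Pow(C, 2)) = Mul(2, Pow(C, 3)))
Add(-24, Mul(-31, Function('y')(-5))) = Add(-24, Mul(-31, Mul(2, Pow(-5, 3)))) = Add(-24, Mul(-31, Mul(2, -125))) = Add(-24, Mul(-31, -250)) = Add(-24, 7750) = 7726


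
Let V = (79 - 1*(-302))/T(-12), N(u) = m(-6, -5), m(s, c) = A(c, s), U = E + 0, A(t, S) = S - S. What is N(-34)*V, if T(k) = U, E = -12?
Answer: 0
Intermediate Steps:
A(t, S) = 0
U = -12 (U = -12 + 0 = -12)
T(k) = -12
m(s, c) = 0
N(u) = 0
V = -127/4 (V = (79 - 1*(-302))/(-12) = (79 + 302)*(-1/12) = 381*(-1/12) = -127/4 ≈ -31.750)
N(-34)*V = 0*(-127/4) = 0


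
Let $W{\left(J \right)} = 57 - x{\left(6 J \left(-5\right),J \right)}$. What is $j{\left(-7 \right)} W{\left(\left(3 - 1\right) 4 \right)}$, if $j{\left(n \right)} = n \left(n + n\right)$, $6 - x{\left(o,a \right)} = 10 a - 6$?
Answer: $12250$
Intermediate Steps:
$x{\left(o,a \right)} = 12 - 10 a$ ($x{\left(o,a \right)} = 6 - \left(10 a - 6\right) = 6 - \left(-6 + 10 a\right) = 12 - 10 a$)
$j{\left(n \right)} = 2 n^{2}$ ($j{\left(n \right)} = n 2 n = 2 n^{2}$)
$W{\left(J \right)} = 45 + 10 J$ ($W{\left(J \right)} = 57 - \left(12 - 10 J\right) = 57 + \left(-12 + 10 J\right) = 45 + 10 J$)
$j{\left(-7 \right)} W{\left(\left(3 - 1\right) 4 \right)} = 2 \left(-7\right)^{2} \left(45 + 10 \left(3 - 1\right) 4\right) = 2 \cdot 49 \left(45 + 10 \cdot 2 \cdot 4\right) = 98 \left(45 + 10 \cdot 8\right) = 98 \left(45 + 80\right) = 98 \cdot 125 = 12250$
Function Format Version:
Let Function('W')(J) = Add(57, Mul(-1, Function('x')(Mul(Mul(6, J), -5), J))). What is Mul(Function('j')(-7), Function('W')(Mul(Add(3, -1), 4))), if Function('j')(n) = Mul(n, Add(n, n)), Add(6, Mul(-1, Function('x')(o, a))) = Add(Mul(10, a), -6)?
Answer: 12250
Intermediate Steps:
Function('x')(o, a) = Add(12, Mul(-10, a)) (Function('x')(o, a) = Add(6, Mul(-1, Add(Mul(10, a), -6))) = Add(6, Mul(-1, Add(-6, Mul(10, a)))) = Add(6, Add(6, Mul(-10, a))) = Add(12, Mul(-10, a)))
Function('j')(n) = Mul(2, Pow(n, 2)) (Function('j')(n) = Mul(n, Mul(2, n)) = Mul(2, Pow(n, 2)))
Function('W')(J) = Add(45, Mul(10, J)) (Function('W')(J) = Add(57, Mul(-1, Add(12, Mul(-10, J)))) = Add(57, Add(-12, Mul(10, J))) = Add(45, Mul(10, J)))
Mul(Function('j')(-7), Function('W')(Mul(Add(3, -1), 4))) = Mul(Mul(2, Pow(-7, 2)), Add(45, Mul(10, Mul(Add(3, -1), 4)))) = Mul(Mul(2, 49), Add(45, Mul(10, Mul(2, 4)))) = Mul(98, Add(45, Mul(10, 8))) = Mul(98, Add(45, 80)) = Mul(98, 125) = 12250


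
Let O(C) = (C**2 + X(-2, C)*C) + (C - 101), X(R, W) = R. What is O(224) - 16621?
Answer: 33230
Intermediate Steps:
O(C) = -101 + C**2 - C (O(C) = (C**2 - 2*C) + (C - 101) = (C**2 - 2*C) + (-101 + C) = -101 + C**2 - C)
O(224) - 16621 = (-101 + 224**2 - 1*224) - 16621 = (-101 + 50176 - 224) - 16621 = 49851 - 16621 = 33230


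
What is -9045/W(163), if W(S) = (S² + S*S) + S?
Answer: -3015/17767 ≈ -0.16970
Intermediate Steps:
W(S) = S + 2*S² (W(S) = (S² + S²) + S = 2*S² + S = S + 2*S²)
-9045/W(163) = -9045*1/(163*(1 + 2*163)) = -9045*1/(163*(1 + 326)) = -9045/(163*327) = -9045/53301 = -9045*1/53301 = -3015/17767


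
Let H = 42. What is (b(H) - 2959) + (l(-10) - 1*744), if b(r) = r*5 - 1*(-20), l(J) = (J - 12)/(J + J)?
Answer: -34719/10 ≈ -3471.9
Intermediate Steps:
l(J) = (-12 + J)/(2*J) (l(J) = (-12 + J)/((2*J)) = (-12 + J)*(1/(2*J)) = (-12 + J)/(2*J))
b(r) = 20 + 5*r (b(r) = 5*r + 20 = 20 + 5*r)
(b(H) - 2959) + (l(-10) - 1*744) = ((20 + 5*42) - 2959) + ((½)*(-12 - 10)/(-10) - 1*744) = ((20 + 210) - 2959) + ((½)*(-⅒)*(-22) - 744) = (230 - 2959) + (11/10 - 744) = -2729 - 7429/10 = -34719/10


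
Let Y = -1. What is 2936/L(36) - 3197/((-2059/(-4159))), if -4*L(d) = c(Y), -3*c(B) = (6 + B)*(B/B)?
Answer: 6061073/10295 ≈ 588.74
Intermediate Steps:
c(B) = -2 - B/3 (c(B) = -(6 + B)*B/B/3 = -(6 + B)/3 = -2 - B/3)
L(d) = 5/12 (L(d) = -(-2 - ⅓*(-1))/4 = -(-2 + ⅓)/4 = -¼*(-5/3) = 5/12)
2936/L(36) - 3197/((-2059/(-4159))) = 2936/(5/12) - 3197/((-2059/(-4159))) = 2936*(12/5) - 3197/((-2059*(-1/4159))) = 35232/5 - 3197/2059/4159 = 35232/5 - 3197*4159/2059 = 35232/5 - 13296323/2059 = 6061073/10295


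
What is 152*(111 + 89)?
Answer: 30400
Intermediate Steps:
152*(111 + 89) = 152*200 = 30400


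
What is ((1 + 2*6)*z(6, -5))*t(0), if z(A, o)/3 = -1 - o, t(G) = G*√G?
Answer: 0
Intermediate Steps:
t(G) = G^(3/2)
z(A, o) = -3 - 3*o (z(A, o) = 3*(-1 - o) = -3 - 3*o)
((1 + 2*6)*z(6, -5))*t(0) = ((1 + 2*6)*(-3 - 3*(-5)))*0^(3/2) = ((1 + 12)*(-3 + 15))*0 = (13*12)*0 = 156*0 = 0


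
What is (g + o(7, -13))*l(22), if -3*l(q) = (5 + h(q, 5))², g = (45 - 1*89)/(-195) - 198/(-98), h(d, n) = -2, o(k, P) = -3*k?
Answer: 179194/3185 ≈ 56.262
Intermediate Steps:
g = 21461/9555 (g = (45 - 89)*(-1/195) - 198*(-1/98) = -44*(-1/195) + 99/49 = 44/195 + 99/49 = 21461/9555 ≈ 2.2460)
l(q) = -3 (l(q) = -(5 - 2)²/3 = -⅓*3² = -⅓*9 = -3)
(g + o(7, -13))*l(22) = (21461/9555 - 3*7)*(-3) = (21461/9555 - 21)*(-3) = -179194/9555*(-3) = 179194/3185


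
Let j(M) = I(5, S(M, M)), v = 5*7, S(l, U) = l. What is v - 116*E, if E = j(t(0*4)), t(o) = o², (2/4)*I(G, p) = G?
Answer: -1125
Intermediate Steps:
v = 35
I(G, p) = 2*G
j(M) = 10 (j(M) = 2*5 = 10)
E = 10
v - 116*E = 35 - 116*10 = 35 - 1160 = -1125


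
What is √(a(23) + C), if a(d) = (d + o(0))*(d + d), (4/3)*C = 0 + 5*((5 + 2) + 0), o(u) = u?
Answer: √4337/2 ≈ 32.928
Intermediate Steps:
C = 105/4 (C = 3*(0 + 5*((5 + 2) + 0))/4 = 3*(0 + 5*(7 + 0))/4 = 3*(0 + 5*7)/4 = 3*(0 + 35)/4 = (¾)*35 = 105/4 ≈ 26.250)
a(d) = 2*d² (a(d) = (d + 0)*(d + d) = d*(2*d) = 2*d²)
√(a(23) + C) = √(2*23² + 105/4) = √(2*529 + 105/4) = √(1058 + 105/4) = √(4337/4) = √4337/2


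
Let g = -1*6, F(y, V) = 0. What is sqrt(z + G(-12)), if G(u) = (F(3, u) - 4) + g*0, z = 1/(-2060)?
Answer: I*sqrt(4244115)/1030 ≈ 2.0001*I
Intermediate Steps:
z = -1/2060 ≈ -0.00048544
g = -6
G(u) = -4 (G(u) = (0 - 4) - 6*0 = -4 + 0 = -4)
sqrt(z + G(-12)) = sqrt(-1/2060 - 4) = sqrt(-8241/2060) = I*sqrt(4244115)/1030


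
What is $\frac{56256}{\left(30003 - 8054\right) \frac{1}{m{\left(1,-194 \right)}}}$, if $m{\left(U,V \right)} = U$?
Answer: $\frac{56256}{21949} \approx 2.563$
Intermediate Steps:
$\frac{56256}{\left(30003 - 8054\right) \frac{1}{m{\left(1,-194 \right)}}} = \frac{56256}{\left(30003 - 8054\right) 1^{-1}} = \frac{56256}{\left(30003 - 8054\right) 1} = \frac{56256}{21949 \cdot 1} = \frac{56256}{21949}$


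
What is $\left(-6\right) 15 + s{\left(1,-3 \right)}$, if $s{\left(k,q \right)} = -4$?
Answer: $-94$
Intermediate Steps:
$\left(-6\right) 15 + s{\left(1,-3 \right)} = \left(-6\right) 15 - 4 = -90 - 4 = -94$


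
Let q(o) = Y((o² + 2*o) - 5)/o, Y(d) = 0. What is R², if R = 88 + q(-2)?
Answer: 7744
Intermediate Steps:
q(o) = 0 (q(o) = 0/o = 0)
R = 88 (R = 88 + 0 = 88)
R² = 88² = 7744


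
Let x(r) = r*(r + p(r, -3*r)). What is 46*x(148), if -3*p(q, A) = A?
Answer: 2015168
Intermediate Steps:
p(q, A) = -A/3
x(r) = 2*r**2 (x(r) = r*(r - (-1)*r) = r*(r + r) = r*(2*r) = 2*r**2)
46*x(148) = 46*(2*148**2) = 46*(2*21904) = 46*43808 = 2015168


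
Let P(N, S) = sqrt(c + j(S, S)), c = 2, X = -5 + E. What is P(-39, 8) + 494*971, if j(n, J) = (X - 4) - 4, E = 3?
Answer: 479674 + 2*I*sqrt(2) ≈ 4.7967e+5 + 2.8284*I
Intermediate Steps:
X = -2 (X = -5 + 3 = -2)
j(n, J) = -10 (j(n, J) = (-2 - 4) - 4 = -6 - 4 = -10)
P(N, S) = 2*I*sqrt(2) (P(N, S) = sqrt(2 - 10) = sqrt(-8) = 2*I*sqrt(2))
P(-39, 8) + 494*971 = 2*I*sqrt(2) + 494*971 = 2*I*sqrt(2) + 479674 = 479674 + 2*I*sqrt(2)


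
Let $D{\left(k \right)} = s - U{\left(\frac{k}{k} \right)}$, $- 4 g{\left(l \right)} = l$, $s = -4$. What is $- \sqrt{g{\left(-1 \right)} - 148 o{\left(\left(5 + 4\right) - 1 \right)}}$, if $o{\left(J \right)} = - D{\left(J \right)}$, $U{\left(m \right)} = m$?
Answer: $- \frac{i \sqrt{2959}}{2} \approx - 27.198 i$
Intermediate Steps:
$g{\left(l \right)} = - \frac{l}{4}$
$D{\left(k \right)} = -5$ ($D{\left(k \right)} = -4 - \frac{k}{k} = -4 - 1 = -5$)
$o{\left(J \right)} = 5$ ($o{\left(J \right)} = \left(-1\right) \left(-5\right) = 5$)
$- \sqrt{g{\left(-1 \right)} - 148 o{\left(\left(5 + 4\right) - 1 \right)}} = - \sqrt{\left(- \frac{1}{4}\right) \left(-1\right) - 740} = - \sqrt{\frac{1}{4} - 740} = - \sqrt{- \frac{2959}{4}} = - \frac{i \sqrt{2959}}{2}$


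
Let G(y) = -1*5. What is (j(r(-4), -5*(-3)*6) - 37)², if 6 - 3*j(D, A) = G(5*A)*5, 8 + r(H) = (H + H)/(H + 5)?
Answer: 6400/9 ≈ 711.11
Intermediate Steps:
r(H) = -8 + 2*H/(5 + H) (r(H) = -8 + (H + H)/(H + 5) = -8 + (2*H)/(5 + H) = -8 + 2*H/(5 + H))
G(y) = -5
j(D, A) = 31/3 (j(D, A) = 2 - (-5)*5/3 = 2 - ⅓*(-25) = 2 + 25/3 = 31/3)
(j(r(-4), -5*(-3)*6) - 37)² = (31/3 - 37)² = (-80/3)² = 6400/9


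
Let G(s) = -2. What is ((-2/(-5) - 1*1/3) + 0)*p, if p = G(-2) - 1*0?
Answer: -2/15 ≈ -0.13333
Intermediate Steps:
p = -2 (p = -2 - 1*0 = -2 + 0 = -2)
((-2/(-5) - 1*1/3) + 0)*p = ((-2/(-5) - 1*1/3) + 0)*(-2) = ((-2*(-1/5) - 1*1/3) + 0)*(-2) = ((2/5 - 1/3) + 0)*(-2) = (1/15 + 0)*(-2) = (1/15)*(-2) = -2/15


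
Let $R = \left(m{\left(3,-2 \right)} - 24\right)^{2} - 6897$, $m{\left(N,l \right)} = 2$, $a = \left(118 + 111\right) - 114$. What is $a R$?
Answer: $-737495$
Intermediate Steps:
$a = 115$ ($a = 229 - 114 = 115$)
$R = -6413$ ($R = \left(2 - 24\right)^{2} - 6897 = \left(-22\right)^{2} - 6897 = 484 - 6897 = -6413$)
$a R = 115 \left(-6413\right) = -737495$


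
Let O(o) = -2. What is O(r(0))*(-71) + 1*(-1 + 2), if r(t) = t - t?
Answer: 143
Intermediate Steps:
r(t) = 0
O(r(0))*(-71) + 1*(-1 + 2) = -2*(-71) + 1*(-1 + 2) = 142 + 1*1 = 142 + 1 = 143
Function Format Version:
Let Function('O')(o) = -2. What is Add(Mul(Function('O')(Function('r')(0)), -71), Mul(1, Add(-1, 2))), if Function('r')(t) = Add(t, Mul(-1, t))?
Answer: 143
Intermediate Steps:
Function('r')(t) = 0
Add(Mul(Function('O')(Function('r')(0)), -71), Mul(1, Add(-1, 2))) = Add(Mul(-2, -71), Mul(1, Add(-1, 2))) = Add(142, Mul(1, 1)) = Add(142, 1) = 143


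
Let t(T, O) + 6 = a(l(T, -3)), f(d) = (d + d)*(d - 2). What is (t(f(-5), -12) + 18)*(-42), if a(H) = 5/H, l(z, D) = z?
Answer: -507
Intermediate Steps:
f(d) = 2*d*(-2 + d) (f(d) = (2*d)*(-2 + d) = 2*d*(-2 + d))
t(T, O) = -6 + 5/T
(t(f(-5), -12) + 18)*(-42) = ((-6 + 5/((2*(-5)*(-2 - 5)))) + 18)*(-42) = ((-6 + 5/((2*(-5)*(-7)))) + 18)*(-42) = ((-6 + 5/70) + 18)*(-42) = ((-6 + 5*(1/70)) + 18)*(-42) = ((-6 + 1/14) + 18)*(-42) = (-83/14 + 18)*(-42) = (169/14)*(-42) = -507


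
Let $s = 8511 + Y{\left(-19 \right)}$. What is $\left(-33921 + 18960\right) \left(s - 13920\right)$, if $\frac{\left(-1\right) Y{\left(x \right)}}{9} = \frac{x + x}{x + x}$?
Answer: $81058698$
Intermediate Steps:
$Y{\left(x \right)} = -9$ ($Y{\left(x \right)} = - 9 \frac{x + x}{x + x} = - 9 \frac{2 x}{2 x} = - 9 \cdot 2 x \frac{1}{2 x} = \left(-9\right) 1 = -9$)
$s = 8502$ ($s = 8511 - 9 = 8502$)
$\left(-33921 + 18960\right) \left(s - 13920\right) = \left(-33921 + 18960\right) \left(8502 - 13920\right) = \left(-14961\right) \left(-5418\right) = 81058698$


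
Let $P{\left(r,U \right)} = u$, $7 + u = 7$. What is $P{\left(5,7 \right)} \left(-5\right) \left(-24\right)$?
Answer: $0$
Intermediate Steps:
$u = 0$ ($u = -7 + 7 = 0$)
$P{\left(r,U \right)} = 0$
$P{\left(5,7 \right)} \left(-5\right) \left(-24\right) = 0 \left(-5\right) \left(-24\right) = 0 \left(-24\right) = 0$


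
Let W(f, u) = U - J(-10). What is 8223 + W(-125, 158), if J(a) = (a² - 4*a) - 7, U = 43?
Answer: 8133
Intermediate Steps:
J(a) = -7 + a² - 4*a
W(f, u) = -90 (W(f, u) = 43 - (-7 + (-10)² - 4*(-10)) = 43 - (-7 + 100 + 40) = 43 - 1*133 = 43 - 133 = -90)
8223 + W(-125, 158) = 8223 - 90 = 8133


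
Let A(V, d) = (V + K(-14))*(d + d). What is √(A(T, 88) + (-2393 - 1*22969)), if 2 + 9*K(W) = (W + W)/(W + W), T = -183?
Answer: I*√518306/3 ≈ 239.98*I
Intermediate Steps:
K(W) = -⅑ (K(W) = -2/9 + ((W + W)/(W + W))/9 = -2/9 + ((2*W)/((2*W)))/9 = -2/9 + ((2*W)*(1/(2*W)))/9 = -2/9 + (⅑)*1 = -2/9 + ⅑ = -⅑)
A(V, d) = 2*d*(-⅑ + V) (A(V, d) = (V - ⅑)*(d + d) = (-⅑ + V)*(2*d) = 2*d*(-⅑ + V))
√(A(T, 88) + (-2393 - 1*22969)) = √((2/9)*88*(-1 + 9*(-183)) + (-2393 - 1*22969)) = √((2/9)*88*(-1 - 1647) + (-2393 - 22969)) = √((2/9)*88*(-1648) - 25362) = √(-290048/9 - 25362) = √(-518306/9) = I*√518306/3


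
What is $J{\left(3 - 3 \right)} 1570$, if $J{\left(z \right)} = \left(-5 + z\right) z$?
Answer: $0$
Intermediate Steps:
$J{\left(z \right)} = z \left(-5 + z\right)$
$J{\left(3 - 3 \right)} 1570 = \left(3 - 3\right) \left(-5 + \left(3 - 3\right)\right) 1570 = 0 \left(-5 + 0\right) 1570 = 0 \left(-5\right) 1570 = 0 \cdot 1570 = 0$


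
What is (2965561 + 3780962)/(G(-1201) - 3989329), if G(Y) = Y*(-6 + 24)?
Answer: -6746523/4010947 ≈ -1.6820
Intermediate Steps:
G(Y) = 18*Y (G(Y) = Y*18 = 18*Y)
(2965561 + 3780962)/(G(-1201) - 3989329) = (2965561 + 3780962)/(18*(-1201) - 3989329) = 6746523/(-21618 - 3989329) = 6746523/(-4010947) = 6746523*(-1/4010947) = -6746523/4010947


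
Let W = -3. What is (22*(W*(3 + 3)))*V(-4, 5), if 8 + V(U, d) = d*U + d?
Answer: 9108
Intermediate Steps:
V(U, d) = -8 + d + U*d (V(U, d) = -8 + (d*U + d) = -8 + (U*d + d) = -8 + (d + U*d) = -8 + d + U*d)
(22*(W*(3 + 3)))*V(-4, 5) = (22*(-3*(3 + 3)))*(-8 + 5 - 4*5) = (22*(-3*6))*(-8 + 5 - 20) = (22*(-18))*(-23) = -396*(-23) = 9108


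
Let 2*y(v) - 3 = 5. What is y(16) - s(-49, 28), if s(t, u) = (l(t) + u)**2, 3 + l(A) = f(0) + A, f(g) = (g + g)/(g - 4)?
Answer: -572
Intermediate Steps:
f(g) = 2*g/(-4 + g) (f(g) = (2*g)/(-4 + g) = 2*g/(-4 + g))
l(A) = -3 + A (l(A) = -3 + (2*0/(-4 + 0) + A) = -3 + (2*0/(-4) + A) = -3 + (2*0*(-1/4) + A) = -3 + (0 + A) = -3 + A)
y(v) = 4 (y(v) = 3/2 + (1/2)*5 = 3/2 + 5/2 = 4)
s(t, u) = (-3 + t + u)**2 (s(t, u) = ((-3 + t) + u)**2 = (-3 + t + u)**2)
y(16) - s(-49, 28) = 4 - (-3 - 49 + 28)**2 = 4 - 1*(-24)**2 = 4 - 1*576 = 4 - 576 = -572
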